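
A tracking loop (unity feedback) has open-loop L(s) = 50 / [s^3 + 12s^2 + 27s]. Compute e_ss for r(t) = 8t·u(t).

Lowest-order denominator term is 27s, so the open loop has 1 pole at the origin → type 1 system.
K_v = lim_{s→0} s·L(s) = 50 / 27 = 50/27.
e_ss = 8/K_v = 8/(50/27) = 4.32.

4.32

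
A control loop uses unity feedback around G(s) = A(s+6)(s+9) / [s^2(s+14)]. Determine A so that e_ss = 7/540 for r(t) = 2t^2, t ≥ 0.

System type = 2 (two poles at s=0).
K_a = lim_{s→0} s^2·G(s) = A·6·9 / (14) = (27/7)·A.
e_ss = 4/K_a = 7/540 ⇒ K_a = 2160/7 ⇒ A = (2160/7)/(27/7) = 80.

80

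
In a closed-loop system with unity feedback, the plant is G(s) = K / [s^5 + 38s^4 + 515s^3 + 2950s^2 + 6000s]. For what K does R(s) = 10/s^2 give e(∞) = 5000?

Lowest-order denominator term is 6000s, so the open loop has 1 pole at the origin → type 1 system.
K_v = lim_{s→0} s·G(s) = K / 6000 = (1/6000)·K.
e_ss = 10/K_v = 5000 ⇒ K_v = 0.002 ⇒ K = 0.002/(1/6000) = 12.

12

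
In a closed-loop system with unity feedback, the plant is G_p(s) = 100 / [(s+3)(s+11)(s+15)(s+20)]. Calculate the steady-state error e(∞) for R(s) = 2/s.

No free integrators in G_p(s): this is a type 0 system.
K_p = lim_{s→0} G_p(s) = 100 / (3·11·15·20) = 1/99.
e_ss = 2/(1 + K_p) = 2/(100/99) = 1.98.

1.98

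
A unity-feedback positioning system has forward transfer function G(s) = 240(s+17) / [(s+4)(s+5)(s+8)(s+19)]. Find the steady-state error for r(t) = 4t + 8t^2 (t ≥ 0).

The open loop has no poles at the origin → type 0 system. Treating each term separately:
  • 4t: a type-0 system cannot track it, e_ss → ∞.
  • 8t^2: a type-0 system cannot track it, e_ss → ∞.
The unbounded component dominates.

infinity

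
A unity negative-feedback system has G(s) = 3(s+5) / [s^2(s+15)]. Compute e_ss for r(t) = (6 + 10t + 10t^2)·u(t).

The open loop has two poles at the origin → type 2 system. By superposition:
  • 6: tracked with zero error.
  • 10t: tracked with zero error.
  • 10t^2: e_ss = 20/K_a with K_a=1 → 20.
Total e_ss = 20.

20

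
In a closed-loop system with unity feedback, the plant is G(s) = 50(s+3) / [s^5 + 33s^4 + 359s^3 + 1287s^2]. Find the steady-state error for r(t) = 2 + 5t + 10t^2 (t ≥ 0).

Lowest-order denominator term is 1287s^2, so the open loop has 2 poles at the origin → type 2 system. By superposition:
  • 2: tracked with zero error.
  • 5t: tracked with zero error.
  • 10t^2: e_ss = 20/K_a with K_a=50/429 → 171.6.
Total e_ss = 171.6.

171.6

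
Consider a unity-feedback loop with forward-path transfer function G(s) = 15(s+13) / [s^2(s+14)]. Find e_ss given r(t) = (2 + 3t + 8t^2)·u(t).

Two free integrators in G(s): this is a type 2 system. Taking each input component in turn:
  • 2: tracked with zero error.
  • 3t: tracked with zero error.
  • 8t^2: e_ss = 16/K_a with K_a=195/14 → 224/195.
Total e_ss = 224/195.

224/195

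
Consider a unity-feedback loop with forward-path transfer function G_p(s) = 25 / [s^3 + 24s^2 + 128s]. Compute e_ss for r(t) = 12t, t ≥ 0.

Factoring s from the denominator leaves a polynomial with constant term 128, so the system is type 1.
K_v = lim_{s→0} s·G_p(s) = 25 / 128 = 25/128.
e_ss = 12/K_v = 12/(25/128) = 61.44.

61.44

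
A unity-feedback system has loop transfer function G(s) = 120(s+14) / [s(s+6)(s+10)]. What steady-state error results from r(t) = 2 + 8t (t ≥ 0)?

One free integrator in G(s): this is a type 1 system. Treating each term separately:
  • 2: tracked with zero error.
  • 8t: e_ss = 8/K_v with K_v=28 → 2/7.
Total e_ss = 2/7.

2/7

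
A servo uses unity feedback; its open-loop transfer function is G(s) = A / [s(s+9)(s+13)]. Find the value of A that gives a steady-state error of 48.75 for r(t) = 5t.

12

G(s) has one factor of s in the denominator, so the system is type 1.
K_v = lim_{s→0} s·G(s) = A / (9·13) = (1/117)·A.
e_ss = 5/K_v = 48.75 ⇒ K_v = 4/39 ⇒ A = (4/39)/(1/117) = 12.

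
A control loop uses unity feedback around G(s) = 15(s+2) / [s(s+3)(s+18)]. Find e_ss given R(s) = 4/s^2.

7.2

G(s) has one factor of s in the denominator, so the system is type 1.
K_v = lim_{s→0} s·G(s) = 15·2 / (3·18) = 5/9.
e_ss = 4/K_v = 4/(5/9) = 7.2.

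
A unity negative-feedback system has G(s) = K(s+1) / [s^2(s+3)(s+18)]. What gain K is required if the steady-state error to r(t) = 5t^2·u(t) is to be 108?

5

Two free integrators in G(s): this is a type 2 system.
K_a = lim_{s→0} s^2·G(s) = K·1 / (3·18) = (1/54)·K.
e_ss = 10/K_a = 108 ⇒ K_a = 5/54 ⇒ K = (5/54)/(1/54) = 5.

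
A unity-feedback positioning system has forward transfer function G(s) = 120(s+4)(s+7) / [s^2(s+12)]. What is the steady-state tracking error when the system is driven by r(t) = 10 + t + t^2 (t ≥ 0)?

1/140

System type = 2 (two poles at s=0). Taking each input component in turn:
  • 10: tracked with zero error.
  • t: tracked with zero error.
  • t^2: e_ss = 2/K_a with K_a=280 → 1/140.
Total e_ss = 1/140.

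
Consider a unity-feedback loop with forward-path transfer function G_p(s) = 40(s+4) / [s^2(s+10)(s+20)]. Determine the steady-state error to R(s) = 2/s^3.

The open loop has two poles at the origin → type 2 system.
K_a = lim_{s→0} s^2·G_p(s) = 40·4 / (10·20) = 0.8.
r(t) = t^2 gives R(s) = 2/s^3.
e_ss = 2/K_a = 2/0.8 = 2.5.

2.5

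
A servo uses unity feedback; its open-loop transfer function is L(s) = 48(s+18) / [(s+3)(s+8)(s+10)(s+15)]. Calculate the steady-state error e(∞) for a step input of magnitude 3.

No free integrators in L(s): this is a type 0 system.
K_p = lim_{s→0} L(s) = 48·18 / (3·8·10·15) = 0.24.
e_ss = 3/(1 + K_p) = 3/1.24 = 75/31.

75/31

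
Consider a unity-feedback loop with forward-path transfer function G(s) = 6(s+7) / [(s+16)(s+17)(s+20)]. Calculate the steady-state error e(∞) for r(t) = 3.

No free integrators in G(s): this is a type 0 system.
K_p = lim_{s→0} G(s) = 6·7 / (16·17·20) = 21/2720.
e_ss = 3/(1 + K_p) = 3/(2741/2720) = 8160/2741.

8160/2741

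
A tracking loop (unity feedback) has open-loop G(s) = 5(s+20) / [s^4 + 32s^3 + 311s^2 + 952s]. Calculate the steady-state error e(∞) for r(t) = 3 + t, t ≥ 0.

Lowest-order denominator term is 952s, so the open loop has 1 pole at the origin → type 1 system. Treating each term separately:
  • 3: tracked with zero error.
  • t: e_ss = 1/K_v with K_v=25/238 → 9.52.
Total e_ss = 9.52.

9.52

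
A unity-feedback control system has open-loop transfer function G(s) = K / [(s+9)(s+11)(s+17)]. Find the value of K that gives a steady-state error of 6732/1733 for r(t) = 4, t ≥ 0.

50

G(s) has no factors of s in the denominator, so the system is type 0.
K_p = lim_{s→0} G(s) = K / (9·11·17) = (1/1683)·K.
e_ss = 4/(1 + K_p) = 6732/1733 ⇒ 1 + (1/1683)·K = 1733/1683 ⇒ K = 50.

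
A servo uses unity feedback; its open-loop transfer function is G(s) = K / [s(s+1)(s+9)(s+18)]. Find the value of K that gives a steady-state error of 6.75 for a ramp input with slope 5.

120

The open loop has one pole at the origin → type 1 system.
K_v = lim_{s→0} s·G(s) = K / (1·9·18) = (1/162)·K.
e_ss = 5/K_v = 6.75 ⇒ K_v = 20/27 ⇒ K = (20/27)/(1/162) = 120.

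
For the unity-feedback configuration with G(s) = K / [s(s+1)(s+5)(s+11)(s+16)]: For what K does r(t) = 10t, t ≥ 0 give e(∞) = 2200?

4

System type = 1 (one pole at s=0).
K_v = lim_{s→0} s·G(s) = K / (1·5·11·16) = (1/880)·K.
e_ss = 10/K_v = 2200 ⇒ K_v = 1/220 ⇒ K = (1/220)/(1/880) = 4.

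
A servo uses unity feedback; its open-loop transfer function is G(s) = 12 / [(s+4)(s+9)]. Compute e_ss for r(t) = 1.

0.75

No free integrators in G(s): this is a type 0 system.
K_p = lim_{s→0} G(s) = 12 / (4·9) = 1/3.
e_ss = 1/(1 + K_p) = 1/(4/3) = 0.75.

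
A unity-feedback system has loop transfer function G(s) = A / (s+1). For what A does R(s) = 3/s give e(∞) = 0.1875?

The open loop has no poles at the origin → type 0 system.
K_p = lim_{s→0} G(s) = A / (1) = 1·A.
e_ss = 3/(1 + K_p) = 0.1875 ⇒ 1 + 1·A = 16 ⇒ A = 15.

15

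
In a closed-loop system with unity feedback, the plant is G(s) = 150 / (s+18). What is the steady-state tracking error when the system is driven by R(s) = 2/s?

The open loop has no poles at the origin → type 0 system.
K_p = lim_{s→0} G(s) = 150 / (18) = 25/3.
e_ss = 2/(1 + K_p) = 2/(28/3) = 3/14.

3/14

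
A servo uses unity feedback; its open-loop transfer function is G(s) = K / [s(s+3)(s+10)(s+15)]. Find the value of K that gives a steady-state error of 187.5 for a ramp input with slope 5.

System type = 1 (one pole at s=0).
K_v = lim_{s→0} s·G(s) = K / (3·10·15) = (1/450)·K.
e_ss = 5/K_v = 187.5 ⇒ K_v = 2/75 ⇒ K = (2/75)/(1/450) = 12.

12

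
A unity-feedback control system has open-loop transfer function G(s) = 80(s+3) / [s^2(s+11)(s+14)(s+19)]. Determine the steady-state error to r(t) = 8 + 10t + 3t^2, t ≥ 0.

73.15

Two free integrators in G(s): this is a type 2 system. By superposition:
  • 8: tracked with zero error.
  • 10t: tracked with zero error.
  • 3t^2: e_ss = 6/K_a with K_a=120/1463 → 73.15.
Total e_ss = 73.15.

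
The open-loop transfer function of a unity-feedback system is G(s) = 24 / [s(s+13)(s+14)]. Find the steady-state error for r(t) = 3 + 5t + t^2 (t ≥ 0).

System type = 1 (one pole at s=0). Treating each term separately:
  • 3: tracked with zero error.
  • 5t: e_ss = 5/K_v with K_v=12/91 → 455/12.
  • t^2: a type-1 system cannot track it, e_ss → ∞.
The unbounded component dominates.

infinity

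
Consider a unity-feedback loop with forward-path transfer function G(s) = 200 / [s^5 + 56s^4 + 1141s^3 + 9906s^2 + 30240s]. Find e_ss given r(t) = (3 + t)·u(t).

151.2

Factoring s from the denominator leaves a polynomial with constant term 30240, so the system is type 1. Treating each term separately:
  • 3: tracked with zero error.
  • t: e_ss = 1/K_v with K_v=5/756 → 151.2.
Total e_ss = 151.2.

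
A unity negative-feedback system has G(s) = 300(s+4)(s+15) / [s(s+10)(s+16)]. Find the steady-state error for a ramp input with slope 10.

G(s) has one factor of s in the denominator, so the system is type 1.
K_v = lim_{s→0} s·G(s) = 300·4·15 / (10·16) = 112.5.
e_ss = 10/K_v = 10/112.5 = 4/45.

4/45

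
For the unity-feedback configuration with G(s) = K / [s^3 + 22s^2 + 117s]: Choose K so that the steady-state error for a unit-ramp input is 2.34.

50

Factoring s from the denominator leaves a polynomial with constant term 117, so the system is type 1.
K_v = lim_{s→0} s·G(s) = K / 117 = (1/117)·K.
e_ss = 1/K_v = 2.34 ⇒ K_v = 50/117 ⇒ K = (50/117)/(1/117) = 50.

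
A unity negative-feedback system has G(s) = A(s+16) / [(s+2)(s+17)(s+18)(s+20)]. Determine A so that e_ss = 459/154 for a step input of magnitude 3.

5

G(s) has no factors of s in the denominator, so the system is type 0.
K_p = lim_{s→0} G(s) = A·16 / (2·17·18·20) = (1/765)·A.
e_ss = 3/(1 + K_p) = 459/154 ⇒ 1 + (1/765)·A = 154/153 ⇒ A = 5.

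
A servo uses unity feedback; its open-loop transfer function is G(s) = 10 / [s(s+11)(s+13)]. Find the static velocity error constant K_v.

One free integrator in G(s): this is a type 1 system.
K_v = lim_{s→0} s·G(s) = 10 / (11·13) = 10/143.

10/143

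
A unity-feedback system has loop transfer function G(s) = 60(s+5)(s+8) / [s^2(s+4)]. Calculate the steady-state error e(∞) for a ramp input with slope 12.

G(s) has two factors of s in the denominator, so the system is type 2.
K_v = ∞ for a type-2 system; e_ss to a ramp is zero.

0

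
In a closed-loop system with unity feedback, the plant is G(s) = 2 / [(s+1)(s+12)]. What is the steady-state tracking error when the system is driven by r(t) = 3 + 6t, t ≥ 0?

System type = 0 (no poles at s=0). Treating each term separately:
  • 3: e_ss = 3/(1+K_p) with K_p=1/6 → 18/7.
  • 6t: a type-0 system cannot track it, e_ss → ∞.
The unbounded component dominates.

infinity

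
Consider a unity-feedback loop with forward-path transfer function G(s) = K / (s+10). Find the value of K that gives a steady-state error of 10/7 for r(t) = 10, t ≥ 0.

60

The open loop has no poles at the origin → type 0 system.
K_p = lim_{s→0} G(s) = K / (10) = 0.1·K.
e_ss = 10/(1 + K_p) = 10/7 ⇒ 1 + 0.1·K = 7 ⇒ K = 60.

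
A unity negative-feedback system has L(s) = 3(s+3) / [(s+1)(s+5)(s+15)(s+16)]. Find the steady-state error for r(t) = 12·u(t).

4800/403

L(s) has no factors of s in the denominator, so the system is type 0.
K_p = lim_{s→0} L(s) = 3·3 / (1·5·15·16) = 0.0075.
e_ss = 12/(1 + K_p) = 12/1.0075 = 4800/403.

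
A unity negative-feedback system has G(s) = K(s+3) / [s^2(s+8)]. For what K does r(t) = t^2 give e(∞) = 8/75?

50

G(s) has two factors of s in the denominator, so the system is type 2.
K_a = lim_{s→0} s^2·G(s) = K·3 / (8) = 0.375·K.
e_ss = 2/K_a = 8/75 ⇒ K_a = 18.75 ⇒ K = 18.75/0.375 = 50.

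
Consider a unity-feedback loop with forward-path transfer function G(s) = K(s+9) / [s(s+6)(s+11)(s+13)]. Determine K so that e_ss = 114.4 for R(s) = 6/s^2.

5

G(s) has one factor of s in the denominator, so the system is type 1.
K_v = lim_{s→0} s·G(s) = K·9 / (6·11·13) = (3/286)·K.
e_ss = 6/K_v = 114.4 ⇒ K_v = 15/286 ⇒ K = (15/286)/(3/286) = 5.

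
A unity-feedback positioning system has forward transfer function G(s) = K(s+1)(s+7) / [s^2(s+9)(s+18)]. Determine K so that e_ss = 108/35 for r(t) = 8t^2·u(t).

System type = 2 (two poles at s=0).
K_a = lim_{s→0} s^2·G(s) = K·1·7 / (9·18) = (7/162)·K.
e_ss = 16/K_a = 108/35 ⇒ K_a = 140/27 ⇒ K = (140/27)/(7/162) = 120.

120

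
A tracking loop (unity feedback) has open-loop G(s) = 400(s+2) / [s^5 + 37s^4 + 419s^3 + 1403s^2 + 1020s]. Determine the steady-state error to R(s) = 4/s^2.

Lowest-order denominator term is 1020s, so the open loop has 1 pole at the origin → type 1 system.
K_v = lim_{s→0} s·G(s) = 400·2 / 1020 = 40/51.
e_ss = 4/K_v = 4/(40/51) = 5.1.

5.1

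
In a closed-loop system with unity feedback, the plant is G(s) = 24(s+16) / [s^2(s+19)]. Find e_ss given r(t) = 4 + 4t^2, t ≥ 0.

19/48

System type = 2 (two poles at s=0). Treating each term separately:
  • 4: tracked with zero error.
  • 4t^2: e_ss = 8/K_a with K_a=384/19 → 19/48.
Total e_ss = 19/48.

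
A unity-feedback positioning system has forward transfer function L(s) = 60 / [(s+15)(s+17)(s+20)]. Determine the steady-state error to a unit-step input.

L(s) has no factors of s in the denominator, so the system is type 0.
K_p = lim_{s→0} L(s) = 60 / (15·17·20) = 1/85.
e_ss = 1/(1 + K_p) = 1/(86/85) = 85/86.

85/86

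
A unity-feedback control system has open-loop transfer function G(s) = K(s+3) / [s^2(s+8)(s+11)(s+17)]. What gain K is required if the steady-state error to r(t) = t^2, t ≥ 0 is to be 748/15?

System type = 2 (two poles at s=0).
K_a = lim_{s→0} s^2·G(s) = K·3 / (8·11·17) = (3/1496)·K.
e_ss = 2/K_a = 748/15 ⇒ K_a = 15/374 ⇒ K = (15/374)/(3/1496) = 20.

20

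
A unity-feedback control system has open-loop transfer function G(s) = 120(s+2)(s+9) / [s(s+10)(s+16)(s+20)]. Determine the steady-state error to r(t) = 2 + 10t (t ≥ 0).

System type = 1 (one pole at s=0). Taking each input component in turn:
  • 2: tracked with zero error.
  • 10t: e_ss = 10/K_v with K_v=0.675 → 400/27.
Total e_ss = 400/27.

400/27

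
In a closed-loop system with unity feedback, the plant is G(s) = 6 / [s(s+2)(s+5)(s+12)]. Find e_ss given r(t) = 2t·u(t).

40

The open loop has one pole at the origin → type 1 system.
K_v = lim_{s→0} s·G(s) = 6 / (2·5·12) = 0.05.
e_ss = 2/K_v = 2/0.05 = 40.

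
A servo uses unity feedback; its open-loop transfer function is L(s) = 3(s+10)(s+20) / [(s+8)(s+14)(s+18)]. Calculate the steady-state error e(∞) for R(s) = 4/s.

336/109

L(s) has no factors of s in the denominator, so the system is type 0.
K_p = lim_{s→0} L(s) = 3·10·20 / (8·14·18) = 25/84.
e_ss = 4/(1 + K_p) = 4/(109/84) = 336/109.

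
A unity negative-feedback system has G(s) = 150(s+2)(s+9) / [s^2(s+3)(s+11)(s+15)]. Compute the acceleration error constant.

60/11

The open loop has two poles at the origin → type 2 system.
K_a = lim_{s→0} s^2·G(s) = 150·2·9 / (3·11·15) = 60/11.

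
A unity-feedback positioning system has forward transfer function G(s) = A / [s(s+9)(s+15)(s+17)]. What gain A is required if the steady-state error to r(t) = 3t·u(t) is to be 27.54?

One free integrator in G(s): this is a type 1 system.
K_v = lim_{s→0} s·G(s) = A / (9·15·17) = (1/2295)·A.
e_ss = 3/K_v = 27.54 ⇒ K_v = 50/459 ⇒ A = (50/459)/(1/2295) = 250.

250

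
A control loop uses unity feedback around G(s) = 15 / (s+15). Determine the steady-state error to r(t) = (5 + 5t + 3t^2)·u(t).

infinity

G(s) has no factors of s in the denominator, so the system is type 0. By superposition:
  • 5: e_ss = 5/(1+K_p) with K_p=1 → 2.5.
  • 5t: a type-0 system cannot track it, e_ss → ∞.
  • 3t^2: a type-0 system cannot track it, e_ss → ∞.
The unbounded component dominates.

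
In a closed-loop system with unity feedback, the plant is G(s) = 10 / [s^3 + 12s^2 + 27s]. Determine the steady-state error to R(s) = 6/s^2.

The denominator has no term below 27s — 1 pole at s=0, type 1.
K_v = lim_{s→0} s·G(s) = 10 / 27 = 10/27.
e_ss = 6/K_v = 6/(10/27) = 16.2.

16.2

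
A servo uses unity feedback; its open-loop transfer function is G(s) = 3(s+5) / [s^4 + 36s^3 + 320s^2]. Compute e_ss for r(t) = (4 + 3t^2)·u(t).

128

Factoring s^2 from the denominator leaves a polynomial with constant term 320, so the system is type 2. Treating each term separately:
  • 4: tracked with zero error.
  • 3t^2: e_ss = 6/K_a with K_a=3/64 → 128.
Total e_ss = 128.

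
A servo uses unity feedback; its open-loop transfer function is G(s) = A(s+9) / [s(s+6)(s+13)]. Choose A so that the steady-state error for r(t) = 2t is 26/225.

150

G(s) has one factor of s in the denominator, so the system is type 1.
K_v = lim_{s→0} s·G(s) = A·9 / (6·13) = (3/26)·A.
e_ss = 2/K_v = 26/225 ⇒ K_v = 225/13 ⇒ A = (225/13)/(3/26) = 150.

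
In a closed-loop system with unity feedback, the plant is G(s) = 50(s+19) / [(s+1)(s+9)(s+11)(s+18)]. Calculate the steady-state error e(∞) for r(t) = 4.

The open loop has no poles at the origin → type 0 system.
K_p = lim_{s→0} G(s) = 50·19 / (1·9·11·18) = 475/891.
e_ss = 4/(1 + K_p) = 4/(1366/891) = 1782/683.

1782/683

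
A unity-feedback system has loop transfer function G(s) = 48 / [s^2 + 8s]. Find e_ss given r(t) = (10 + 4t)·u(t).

Factoring s from the denominator leaves a polynomial with constant term 8, so the system is type 1. Treating each term separately:
  • 10: tracked with zero error.
  • 4t: e_ss = 4/K_v with K_v=6 → 2/3.
Total e_ss = 2/3.

2/3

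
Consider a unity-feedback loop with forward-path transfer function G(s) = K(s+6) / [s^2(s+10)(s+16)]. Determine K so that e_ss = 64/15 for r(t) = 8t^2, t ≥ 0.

100

The open loop has two poles at the origin → type 2 system.
K_a = lim_{s→0} s^2·G(s) = K·6 / (10·16) = 0.0375·K.
e_ss = 16/K_a = 64/15 ⇒ K_a = 3.75 ⇒ K = 3.75/0.0375 = 100.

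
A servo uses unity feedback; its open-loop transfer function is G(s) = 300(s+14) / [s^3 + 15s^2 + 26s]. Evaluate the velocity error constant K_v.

Lowest-order denominator term is 26s, so the open loop has 1 pole at the origin → type 1 system.
K_v = lim_{s→0} s·G(s) = 300·14 / 26 = 2100/13.

2100/13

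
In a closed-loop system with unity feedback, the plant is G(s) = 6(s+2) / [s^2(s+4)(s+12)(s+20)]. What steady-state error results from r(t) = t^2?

G(s) has two factors of s in the denominator, so the system is type 2.
K_a = lim_{s→0} s^2·G(s) = 6·2 / (4·12·20) = 0.0125.
r(t) = t^2 gives R(s) = 2/s^3.
e_ss = 2/K_a = 2/0.0125 = 160.

160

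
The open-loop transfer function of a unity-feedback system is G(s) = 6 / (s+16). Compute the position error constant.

0.375

G(s) has no factors of s in the denominator, so the system is type 0.
K_p = lim_{s→0} G(s) = 6 / (16) = 0.375.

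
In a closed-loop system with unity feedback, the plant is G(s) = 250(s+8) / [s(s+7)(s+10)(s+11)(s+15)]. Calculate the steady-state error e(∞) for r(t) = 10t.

The open loop has one pole at the origin → type 1 system.
K_v = lim_{s→0} s·G(s) = 250·8 / (7·10·11·15) = 40/231.
e_ss = 10/K_v = 10/(40/231) = 57.75.

57.75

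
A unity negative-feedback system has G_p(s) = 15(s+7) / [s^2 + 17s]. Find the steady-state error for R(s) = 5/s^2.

Lowest-order denominator term is 17s, so the open loop has 1 pole at the origin → type 1 system.
K_v = lim_{s→0} s·G_p(s) = 15·7 / 17 = 105/17.
e_ss = 5/K_v = 5/(105/17) = 17/21.

17/21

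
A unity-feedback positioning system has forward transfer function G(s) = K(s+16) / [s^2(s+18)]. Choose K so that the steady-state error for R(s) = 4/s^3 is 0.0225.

Two free integrators in G(s): this is a type 2 system.
K_a = lim_{s→0} s^2·G(s) = K·16 / (18) = (8/9)·K.
e_ss = 4/K_a = 0.0225 ⇒ K_a = 1600/9 ⇒ K = (1600/9)/(8/9) = 200.

200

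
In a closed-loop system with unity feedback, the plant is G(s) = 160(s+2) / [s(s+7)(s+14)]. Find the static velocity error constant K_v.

One free integrator in G(s): this is a type 1 system.
K_v = lim_{s→0} s·G(s) = 160·2 / (7·14) = 160/49.

160/49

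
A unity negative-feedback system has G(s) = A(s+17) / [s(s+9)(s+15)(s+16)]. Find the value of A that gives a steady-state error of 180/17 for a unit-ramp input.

G(s) has one factor of s in the denominator, so the system is type 1.
K_v = lim_{s→0} s·G(s) = A·17 / (9·15·16) = (17/2160)·A.
e_ss = 1/K_v = 180/17 ⇒ K_v = 17/180 ⇒ A = (17/180)/(17/2160) = 12.

12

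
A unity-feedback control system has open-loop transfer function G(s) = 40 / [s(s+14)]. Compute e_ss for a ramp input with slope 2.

0.7

One free integrator in G(s): this is a type 1 system.
K_v = lim_{s→0} s·G(s) = 40 / (14) = 20/7.
e_ss = 2/K_v = 2/(20/7) = 0.7.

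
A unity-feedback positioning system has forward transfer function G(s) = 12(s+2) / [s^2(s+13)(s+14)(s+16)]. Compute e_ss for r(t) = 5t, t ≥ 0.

0

Two free integrators in G(s): this is a type 2 system.
K_v = ∞ for a type-2 system; e_ss to a ramp is zero.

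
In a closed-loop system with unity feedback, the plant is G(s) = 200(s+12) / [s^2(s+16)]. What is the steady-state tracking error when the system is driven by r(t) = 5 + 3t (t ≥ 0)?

0

System type = 2 (two poles at s=0). Treating each term separately:
  • 5: tracked with zero error.
  • 3t: tracked with zero error.
Total e_ss = 0.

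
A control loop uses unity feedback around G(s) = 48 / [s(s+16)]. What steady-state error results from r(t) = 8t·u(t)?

G(s) has one factor of s in the denominator, so the system is type 1.
K_v = lim_{s→0} s·G(s) = 48 / (16) = 3.
e_ss = 8/K_v = 8/3.

8/3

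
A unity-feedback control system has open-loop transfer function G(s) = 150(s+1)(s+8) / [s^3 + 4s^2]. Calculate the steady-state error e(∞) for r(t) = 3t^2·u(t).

Factoring s^2 from the denominator leaves a polynomial with constant term 4, so the system is type 2.
K_a = lim_{s→0} s^2·G(s) = 150·1·8 / 4 = 300.
r(t) = 3t^2 gives R(s) = 6/s^3.
e_ss = 6/K_a = 6/300 = 0.02.

0.02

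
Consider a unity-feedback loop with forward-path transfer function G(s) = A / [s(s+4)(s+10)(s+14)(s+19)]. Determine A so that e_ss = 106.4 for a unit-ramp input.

100

The open loop has one pole at the origin → type 1 system.
K_v = lim_{s→0} s·G(s) = A / (4·10·14·19) = (1/10640)·A.
e_ss = 1/K_v = 106.4 ⇒ K_v = 5/532 ⇒ A = (5/532)/(1/10640) = 100.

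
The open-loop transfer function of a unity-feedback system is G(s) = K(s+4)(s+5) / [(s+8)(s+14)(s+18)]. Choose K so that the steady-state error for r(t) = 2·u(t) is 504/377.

50

G(s) has no factors of s in the denominator, so the system is type 0.
K_p = lim_{s→0} G(s) = K·4·5 / (8·14·18) = (5/504)·K.
e_ss = 2/(1 + K_p) = 504/377 ⇒ 1 + (5/504)·K = 377/252 ⇒ K = 50.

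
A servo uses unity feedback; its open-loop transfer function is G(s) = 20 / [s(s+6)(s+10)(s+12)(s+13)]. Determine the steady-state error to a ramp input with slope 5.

One free integrator in G(s): this is a type 1 system.
K_v = lim_{s→0} s·G(s) = 20 / (6·10·12·13) = 1/468.
e_ss = 5/K_v = 5/(1/468) = 2340.

2340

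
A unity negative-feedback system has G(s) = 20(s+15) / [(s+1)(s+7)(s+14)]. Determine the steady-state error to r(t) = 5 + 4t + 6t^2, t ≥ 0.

No free integrators in G(s): this is a type 0 system. Treating each term separately:
  • 5: e_ss = 5/(1+K_p) with K_p=150/49 → 245/199.
  • 4t: a type-0 system cannot track it, e_ss → ∞.
  • 6t^2: a type-0 system cannot track it, e_ss → ∞.
The unbounded component dominates.

infinity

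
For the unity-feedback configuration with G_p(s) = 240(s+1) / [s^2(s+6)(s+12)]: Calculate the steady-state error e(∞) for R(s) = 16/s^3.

Two free integrators in G_p(s): this is a type 2 system.
K_a = lim_{s→0} s^2·G_p(s) = 240·1 / (6·12) = 10/3.
r(t) = 8t^2 gives R(s) = 16/s^3.
e_ss = 16/K_a = 16/(10/3) = 4.8.

4.8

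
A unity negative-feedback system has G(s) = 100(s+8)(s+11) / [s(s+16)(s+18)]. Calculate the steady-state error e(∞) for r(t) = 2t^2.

infinity

System type = 1 (one pole at s=0).
K_a = lim_{s→0} s^2·G(s) = 0; the steady-state error to this parabolic input grows without bound.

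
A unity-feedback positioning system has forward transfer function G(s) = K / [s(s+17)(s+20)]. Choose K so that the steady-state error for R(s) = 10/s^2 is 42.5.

80

The open loop has one pole at the origin → type 1 system.
K_v = lim_{s→0} s·G(s) = K / (17·20) = (1/340)·K.
e_ss = 10/K_v = 42.5 ⇒ K_v = 4/17 ⇒ K = (4/17)/(1/340) = 80.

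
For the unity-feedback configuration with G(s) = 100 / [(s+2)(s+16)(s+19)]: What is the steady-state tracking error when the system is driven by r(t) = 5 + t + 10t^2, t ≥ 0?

The open loop has no poles at the origin → type 0 system. By superposition:
  • 5: e_ss = 5/(1+K_p) with K_p=25/152 → 760/177.
  • t: a type-0 system cannot track it, e_ss → ∞.
  • 10t^2: a type-0 system cannot track it, e_ss → ∞.
The unbounded component dominates.

infinity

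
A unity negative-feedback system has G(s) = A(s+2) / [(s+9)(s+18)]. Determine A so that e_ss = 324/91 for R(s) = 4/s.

10

G(s) has no factors of s in the denominator, so the system is type 0.
K_p = lim_{s→0} G(s) = A·2 / (9·18) = (1/81)·A.
e_ss = 4/(1 + K_p) = 324/91 ⇒ 1 + (1/81)·A = 91/81 ⇒ A = 10.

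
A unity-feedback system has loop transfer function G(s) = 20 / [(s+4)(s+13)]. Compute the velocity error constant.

The open loop has no poles at the origin → type 0 system.
K_v = lim_{s→0} s·G(s) = 0 (the extra factor of s kills the finite limit).

0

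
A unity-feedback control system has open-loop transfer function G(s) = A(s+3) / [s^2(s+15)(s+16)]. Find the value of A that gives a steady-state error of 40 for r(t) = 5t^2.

The open loop has two poles at the origin → type 2 system.
K_a = lim_{s→0} s^2·G(s) = A·3 / (15·16) = 0.0125·A.
e_ss = 10/K_a = 40 ⇒ K_a = 0.25 ⇒ A = 0.25/0.0125 = 20.

20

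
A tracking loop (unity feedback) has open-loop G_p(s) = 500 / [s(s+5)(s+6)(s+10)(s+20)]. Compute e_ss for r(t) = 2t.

The open loop has one pole at the origin → type 1 system.
K_v = lim_{s→0} s·G_p(s) = 500 / (5·6·10·20) = 1/12.
e_ss = 2/K_v = 2/(1/12) = 24.

24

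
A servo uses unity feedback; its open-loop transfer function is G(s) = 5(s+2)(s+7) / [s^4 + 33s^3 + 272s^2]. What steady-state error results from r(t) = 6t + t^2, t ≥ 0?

Factoring s^2 from the denominator leaves a polynomial with constant term 272, so the system is type 2. Treating each term separately:
  • 6t: tracked with zero error.
  • t^2: e_ss = 2/K_a with K_a=35/136 → 272/35.
Total e_ss = 272/35.

272/35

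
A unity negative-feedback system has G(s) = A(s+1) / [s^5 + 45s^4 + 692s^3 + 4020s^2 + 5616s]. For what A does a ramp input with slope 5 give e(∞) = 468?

60

Factoring s from the denominator leaves a polynomial with constant term 5616, so the system is type 1.
K_v = lim_{s→0} s·G(s) = A·1 / 5616 = (1/5616)·A.
e_ss = 5/K_v = 468 ⇒ K_v = 5/468 ⇒ A = (5/468)/(1/5616) = 60.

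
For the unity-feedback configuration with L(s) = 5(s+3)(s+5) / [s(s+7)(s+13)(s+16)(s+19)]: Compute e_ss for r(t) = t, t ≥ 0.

One free integrator in L(s): this is a type 1 system.
K_v = lim_{s→0} s·L(s) = 5·3·5 / (7·13·16·19) = 75/27664.
e_ss = 1/K_v = 1/(75/27664) = 27664/75.

27664/75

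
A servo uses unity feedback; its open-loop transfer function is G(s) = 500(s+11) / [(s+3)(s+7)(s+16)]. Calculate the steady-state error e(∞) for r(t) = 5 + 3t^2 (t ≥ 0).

infinity

System type = 0 (no poles at s=0). By superposition:
  • 5: e_ss = 5/(1+K_p) with K_p=1375/84 → 420/1459.
  • 3t^2: a type-0 system cannot track it, e_ss → ∞.
The unbounded component dominates.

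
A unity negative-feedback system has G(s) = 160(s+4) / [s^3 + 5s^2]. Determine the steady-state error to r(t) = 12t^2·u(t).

Factoring s^2 from the denominator leaves a polynomial with constant term 5, so the system is type 2.
K_a = lim_{s→0} s^2·G(s) = 160·4 / 5 = 128.
r(t) = 12t^2 gives R(s) = 24/s^3.
e_ss = 24/K_a = 24/128 = 0.1875.

0.1875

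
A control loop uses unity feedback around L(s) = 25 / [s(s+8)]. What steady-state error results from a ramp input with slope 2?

0.64

The open loop has one pole at the origin → type 1 system.
K_v = lim_{s→0} s·L(s) = 25 / (8) = 3.125.
e_ss = 2/K_v = 2/3.125 = 0.64.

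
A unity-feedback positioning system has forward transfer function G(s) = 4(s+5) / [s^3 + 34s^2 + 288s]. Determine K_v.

5/72

Lowest-order denominator term is 288s, so the open loop has 1 pole at the origin → type 1 system.
K_v = lim_{s→0} s·G(s) = 4·5 / 288 = 5/72.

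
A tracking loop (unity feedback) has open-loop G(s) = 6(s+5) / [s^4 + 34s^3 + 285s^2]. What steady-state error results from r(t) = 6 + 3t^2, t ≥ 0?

Factoring s^2 from the denominator leaves a polynomial with constant term 285, so the system is type 2. Treating each term separately:
  • 6: tracked with zero error.
  • 3t^2: e_ss = 6/K_a with K_a=2/19 → 57.
Total e_ss = 57.

57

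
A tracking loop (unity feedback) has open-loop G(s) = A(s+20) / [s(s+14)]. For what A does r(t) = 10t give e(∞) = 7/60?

60

System type = 1 (one pole at s=0).
K_v = lim_{s→0} s·G(s) = A·20 / (14) = (10/7)·A.
e_ss = 10/K_v = 7/60 ⇒ K_v = 600/7 ⇒ A = (600/7)/(10/7) = 60.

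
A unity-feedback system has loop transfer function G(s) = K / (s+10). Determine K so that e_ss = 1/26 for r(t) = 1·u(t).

System type = 0 (no poles at s=0).
K_p = lim_{s→0} G(s) = K / (10) = 0.1·K.
e_ss = 1/(1 + K_p) = 1/26 ⇒ 1 + 0.1·K = 26 ⇒ K = 250.

250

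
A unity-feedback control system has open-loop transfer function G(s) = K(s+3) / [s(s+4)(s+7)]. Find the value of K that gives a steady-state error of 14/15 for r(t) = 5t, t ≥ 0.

One free integrator in G(s): this is a type 1 system.
K_v = lim_{s→0} s·G(s) = K·3 / (4·7) = (3/28)·K.
e_ss = 5/K_v = 14/15 ⇒ K_v = 75/14 ⇒ K = (75/14)/(3/28) = 50.

50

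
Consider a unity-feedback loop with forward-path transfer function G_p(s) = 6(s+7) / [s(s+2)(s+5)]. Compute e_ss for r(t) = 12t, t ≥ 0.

20/7

G_p(s) has one factor of s in the denominator, so the system is type 1.
K_v = lim_{s→0} s·G_p(s) = 6·7 / (2·5) = 4.2.
e_ss = 12/K_v = 12/4.2 = 20/7.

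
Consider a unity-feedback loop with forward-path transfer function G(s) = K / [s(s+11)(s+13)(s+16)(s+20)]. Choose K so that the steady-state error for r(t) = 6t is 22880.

G(s) has one factor of s in the denominator, so the system is type 1.
K_v = lim_{s→0} s·G(s) = K / (11·13·16·20) = (1/45760)·K.
e_ss = 6/K_v = 22880 ⇒ K_v = 3/11440 ⇒ K = (3/11440)/(1/45760) = 12.

12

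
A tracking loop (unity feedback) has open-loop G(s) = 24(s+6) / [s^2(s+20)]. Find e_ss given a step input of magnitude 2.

0

The open loop has two poles at the origin → type 2 system.
K_p = ∞ for a type-2 system; e_ss to a step is zero.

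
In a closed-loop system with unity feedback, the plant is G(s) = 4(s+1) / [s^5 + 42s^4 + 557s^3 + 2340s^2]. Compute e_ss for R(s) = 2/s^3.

1170

Lowest-order denominator term is 2340s^2, so the open loop has 2 poles at the origin → type 2 system.
K_a = lim_{s→0} s^2·G(s) = 4·1 / 2340 = 1/585.
r(t) = t^2 gives R(s) = 2/s^3.
e_ss = 2/K_a = 2/(1/585) = 1170.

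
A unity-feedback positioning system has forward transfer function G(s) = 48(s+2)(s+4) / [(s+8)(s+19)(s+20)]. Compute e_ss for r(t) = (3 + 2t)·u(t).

The open loop has no poles at the origin → type 0 system. By superposition:
  • 3: e_ss = 3/(1+K_p) with K_p=12/95 → 285/107.
  • 2t: a type-0 system cannot track it, e_ss → ∞.
The unbounded component dominates.

infinity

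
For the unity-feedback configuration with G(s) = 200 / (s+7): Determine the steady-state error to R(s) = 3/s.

7/69

G(s) has no factors of s in the denominator, so the system is type 0.
K_p = lim_{s→0} G(s) = 200 / (7) = 200/7.
e_ss = 3/(1 + K_p) = 3/(207/7) = 7/69.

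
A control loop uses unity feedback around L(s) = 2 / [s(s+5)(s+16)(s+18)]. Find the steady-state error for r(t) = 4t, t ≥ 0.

The open loop has one pole at the origin → type 1 system.
K_v = lim_{s→0} s·L(s) = 2 / (5·16·18) = 1/720.
e_ss = 4/K_v = 4/(1/720) = 2880.

2880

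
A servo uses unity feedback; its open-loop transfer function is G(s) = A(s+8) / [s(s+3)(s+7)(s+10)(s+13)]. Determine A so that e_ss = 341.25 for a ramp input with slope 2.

2

G(s) has one factor of s in the denominator, so the system is type 1.
K_v = lim_{s→0} s·G(s) = A·8 / (3·7·10·13) = (4/1365)·A.
e_ss = 2/K_v = 341.25 ⇒ K_v = 8/1365 ⇒ A = (8/1365)/(4/1365) = 2.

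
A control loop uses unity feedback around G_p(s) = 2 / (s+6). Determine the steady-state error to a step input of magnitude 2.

G_p(s) has no factors of s in the denominator, so the system is type 0.
K_p = lim_{s→0} G_p(s) = 2 / (6) = 1/3.
e_ss = 2/(1 + K_p) = 2/(4/3) = 1.5.

1.5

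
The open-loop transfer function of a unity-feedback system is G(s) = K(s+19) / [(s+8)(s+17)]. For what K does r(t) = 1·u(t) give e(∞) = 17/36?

8

No free integrators in G(s): this is a type 0 system.
K_p = lim_{s→0} G(s) = K·19 / (8·17) = (19/136)·K.
e_ss = 1/(1 + K_p) = 17/36 ⇒ 1 + (19/136)·K = 36/17 ⇒ K = 8.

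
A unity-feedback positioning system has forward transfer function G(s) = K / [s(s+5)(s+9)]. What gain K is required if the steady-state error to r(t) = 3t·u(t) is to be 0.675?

System type = 1 (one pole at s=0).
K_v = lim_{s→0} s·G(s) = K / (5·9) = (1/45)·K.
e_ss = 3/K_v = 0.675 ⇒ K_v = 40/9 ⇒ K = (40/9)/(1/45) = 200.

200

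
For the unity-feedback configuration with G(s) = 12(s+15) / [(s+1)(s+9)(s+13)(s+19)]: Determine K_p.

20/247

No free integrators in G(s): this is a type 0 system.
K_p = lim_{s→0} G(s) = 12·15 / (1·9·13·19) = 20/247.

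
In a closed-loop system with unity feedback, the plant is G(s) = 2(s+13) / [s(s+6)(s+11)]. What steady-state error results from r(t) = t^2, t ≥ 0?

System type = 1 (one pole at s=0).
For a type-1 system K_a = 0, so e_ss to a parabolic input is unbounded.

infinity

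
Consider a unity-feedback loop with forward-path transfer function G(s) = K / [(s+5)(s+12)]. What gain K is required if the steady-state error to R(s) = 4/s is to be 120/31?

No free integrators in G(s): this is a type 0 system.
K_p = lim_{s→0} G(s) = K / (5·12) = (1/60)·K.
e_ss = 4/(1 + K_p) = 120/31 ⇒ 1 + (1/60)·K = 31/30 ⇒ K = 2.

2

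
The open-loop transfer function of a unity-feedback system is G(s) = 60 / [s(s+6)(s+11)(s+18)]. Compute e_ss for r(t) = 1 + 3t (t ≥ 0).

The open loop has one pole at the origin → type 1 system. Treating each term separately:
  • 1: tracked with zero error.
  • 3t: e_ss = 3/K_v with K_v=5/99 → 59.4.
Total e_ss = 59.4.

59.4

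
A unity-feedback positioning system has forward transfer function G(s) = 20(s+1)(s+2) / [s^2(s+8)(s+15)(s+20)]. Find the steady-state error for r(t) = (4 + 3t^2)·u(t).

G(s) has two factors of s in the denominator, so the system is type 2. Taking each input component in turn:
  • 4: tracked with zero error.
  • 3t^2: e_ss = 6/K_a with K_a=1/60 → 360.
Total e_ss = 360.

360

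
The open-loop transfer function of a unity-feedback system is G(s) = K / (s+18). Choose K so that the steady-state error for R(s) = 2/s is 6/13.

No free integrators in G(s): this is a type 0 system.
K_p = lim_{s→0} G(s) = K / (18) = (1/18)·K.
e_ss = 2/(1 + K_p) = 6/13 ⇒ 1 + (1/18)·K = 13/3 ⇒ K = 60.

60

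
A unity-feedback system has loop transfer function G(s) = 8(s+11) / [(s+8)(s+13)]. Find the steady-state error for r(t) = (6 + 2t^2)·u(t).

infinity

No free integrators in G(s): this is a type 0 system. By superposition:
  • 6: e_ss = 6/(1+K_p) with K_p=11/13 → 3.25.
  • 2t^2: a type-0 system cannot track it, e_ss → ∞.
The unbounded component dominates.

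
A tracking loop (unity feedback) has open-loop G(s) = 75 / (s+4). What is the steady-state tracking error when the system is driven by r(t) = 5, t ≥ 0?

20/79

The open loop has no poles at the origin → type 0 system.
K_p = lim_{s→0} G(s) = 75 / (4) = 18.75.
e_ss = 5/(1 + K_p) = 5/19.75 = 20/79.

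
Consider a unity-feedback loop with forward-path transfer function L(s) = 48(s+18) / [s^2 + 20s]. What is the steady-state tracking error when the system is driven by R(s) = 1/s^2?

5/216

The denominator has no term below 20s — 1 pole at s=0, type 1.
K_v = lim_{s→0} s·L(s) = 48·18 / 20 = 43.2.
e_ss = 1/K_v = 1/43.2 = 5/216.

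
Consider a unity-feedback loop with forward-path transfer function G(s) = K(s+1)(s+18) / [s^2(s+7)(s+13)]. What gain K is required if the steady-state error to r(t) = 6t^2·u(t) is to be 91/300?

200

G(s) has two factors of s in the denominator, so the system is type 2.
K_a = lim_{s→0} s^2·G(s) = K·1·18 / (7·13) = (18/91)·K.
e_ss = 12/K_a = 91/300 ⇒ K_a = 3600/91 ⇒ K = (3600/91)/(18/91) = 200.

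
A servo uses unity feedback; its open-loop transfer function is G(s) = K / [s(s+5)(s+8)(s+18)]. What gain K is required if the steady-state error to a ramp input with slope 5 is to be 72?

50

The open loop has one pole at the origin → type 1 system.
K_v = lim_{s→0} s·G(s) = K / (5·8·18) = (1/720)·K.
e_ss = 5/K_v = 72 ⇒ K_v = 5/72 ⇒ K = (5/72)/(1/720) = 50.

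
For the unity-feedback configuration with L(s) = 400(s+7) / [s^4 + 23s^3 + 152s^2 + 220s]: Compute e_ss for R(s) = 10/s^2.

Factoring s from the denominator leaves a polynomial with constant term 220, so the system is type 1.
K_v = lim_{s→0} s·L(s) = 400·7 / 220 = 140/11.
e_ss = 10/K_v = 10/(140/11) = 11/14.

11/14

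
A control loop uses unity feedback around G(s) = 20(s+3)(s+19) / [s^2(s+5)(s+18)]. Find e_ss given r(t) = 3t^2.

9/19

Two free integrators in G(s): this is a type 2 system.
K_a = lim_{s→0} s^2·G(s) = 20·3·19 / (5·18) = 38/3.
r(t) = 3t^2 gives R(s) = 6/s^3.
e_ss = 6/K_a = 6/(38/3) = 9/19.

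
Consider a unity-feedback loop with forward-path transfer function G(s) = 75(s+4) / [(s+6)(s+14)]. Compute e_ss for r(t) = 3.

21/32

System type = 0 (no poles at s=0).
K_p = lim_{s→0} G(s) = 75·4 / (6·14) = 25/7.
e_ss = 3/(1 + K_p) = 3/(32/7) = 21/32.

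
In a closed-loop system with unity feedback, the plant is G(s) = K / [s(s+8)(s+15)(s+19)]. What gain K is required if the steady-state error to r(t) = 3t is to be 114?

G(s) has one factor of s in the denominator, so the system is type 1.
K_v = lim_{s→0} s·G(s) = K / (8·15·19) = (1/2280)·K.
e_ss = 3/K_v = 114 ⇒ K_v = 1/38 ⇒ K = (1/38)/(1/2280) = 60.

60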